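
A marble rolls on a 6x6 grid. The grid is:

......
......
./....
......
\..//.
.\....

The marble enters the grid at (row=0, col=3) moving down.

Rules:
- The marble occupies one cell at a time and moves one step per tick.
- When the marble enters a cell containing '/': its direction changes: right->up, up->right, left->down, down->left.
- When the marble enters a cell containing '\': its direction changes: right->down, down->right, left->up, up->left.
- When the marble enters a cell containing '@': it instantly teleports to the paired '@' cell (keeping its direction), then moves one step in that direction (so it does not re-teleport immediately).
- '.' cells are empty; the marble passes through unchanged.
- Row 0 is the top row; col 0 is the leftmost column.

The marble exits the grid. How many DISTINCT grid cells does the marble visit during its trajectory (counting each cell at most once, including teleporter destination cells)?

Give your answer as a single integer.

Step 1: enter (0,3), '.' pass, move down to (1,3)
Step 2: enter (1,3), '.' pass, move down to (2,3)
Step 3: enter (2,3), '.' pass, move down to (3,3)
Step 4: enter (3,3), '.' pass, move down to (4,3)
Step 5: enter (4,3), '/' deflects down->left, move left to (4,2)
Step 6: enter (4,2), '.' pass, move left to (4,1)
Step 7: enter (4,1), '.' pass, move left to (4,0)
Step 8: enter (4,0), '\' deflects left->up, move up to (3,0)
Step 9: enter (3,0), '.' pass, move up to (2,0)
Step 10: enter (2,0), '.' pass, move up to (1,0)
Step 11: enter (1,0), '.' pass, move up to (0,0)
Step 12: enter (0,0), '.' pass, move up to (-1,0)
Step 13: at (-1,0) — EXIT via top edge, pos 0
Distinct cells visited: 12 (path length 12)

Answer: 12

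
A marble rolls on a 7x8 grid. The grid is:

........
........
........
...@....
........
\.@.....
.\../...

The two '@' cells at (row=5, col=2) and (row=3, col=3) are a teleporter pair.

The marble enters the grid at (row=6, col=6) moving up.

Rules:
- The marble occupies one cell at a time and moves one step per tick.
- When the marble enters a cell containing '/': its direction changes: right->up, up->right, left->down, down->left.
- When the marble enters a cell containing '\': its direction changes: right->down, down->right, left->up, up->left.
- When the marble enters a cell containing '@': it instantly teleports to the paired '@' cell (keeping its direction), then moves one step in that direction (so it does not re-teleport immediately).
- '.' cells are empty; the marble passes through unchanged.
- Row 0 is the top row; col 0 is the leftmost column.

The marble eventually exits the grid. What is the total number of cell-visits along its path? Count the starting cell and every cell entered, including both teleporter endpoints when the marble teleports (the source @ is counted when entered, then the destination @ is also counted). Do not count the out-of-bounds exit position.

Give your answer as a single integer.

Answer: 7

Derivation:
Step 1: enter (6,6), '.' pass, move up to (5,6)
Step 2: enter (5,6), '.' pass, move up to (4,6)
Step 3: enter (4,6), '.' pass, move up to (3,6)
Step 4: enter (3,6), '.' pass, move up to (2,6)
Step 5: enter (2,6), '.' pass, move up to (1,6)
Step 6: enter (1,6), '.' pass, move up to (0,6)
Step 7: enter (0,6), '.' pass, move up to (-1,6)
Step 8: at (-1,6) — EXIT via top edge, pos 6
Path length (cell visits): 7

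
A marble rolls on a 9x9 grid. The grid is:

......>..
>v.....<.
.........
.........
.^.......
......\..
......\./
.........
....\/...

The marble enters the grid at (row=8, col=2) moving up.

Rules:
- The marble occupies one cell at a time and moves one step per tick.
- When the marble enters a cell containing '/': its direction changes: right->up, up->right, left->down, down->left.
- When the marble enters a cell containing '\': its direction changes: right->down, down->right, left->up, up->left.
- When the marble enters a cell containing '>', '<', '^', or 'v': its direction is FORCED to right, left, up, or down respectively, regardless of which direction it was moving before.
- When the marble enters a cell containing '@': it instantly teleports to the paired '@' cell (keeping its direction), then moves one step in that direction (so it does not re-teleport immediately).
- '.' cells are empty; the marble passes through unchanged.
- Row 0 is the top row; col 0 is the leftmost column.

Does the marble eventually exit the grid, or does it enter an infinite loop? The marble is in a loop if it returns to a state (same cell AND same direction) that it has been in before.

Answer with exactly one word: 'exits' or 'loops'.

Answer: exits

Derivation:
Step 1: enter (8,2), '.' pass, move up to (7,2)
Step 2: enter (7,2), '.' pass, move up to (6,2)
Step 3: enter (6,2), '.' pass, move up to (5,2)
Step 4: enter (5,2), '.' pass, move up to (4,2)
Step 5: enter (4,2), '.' pass, move up to (3,2)
Step 6: enter (3,2), '.' pass, move up to (2,2)
Step 7: enter (2,2), '.' pass, move up to (1,2)
Step 8: enter (1,2), '.' pass, move up to (0,2)
Step 9: enter (0,2), '.' pass, move up to (-1,2)
Step 10: at (-1,2) — EXIT via top edge, pos 2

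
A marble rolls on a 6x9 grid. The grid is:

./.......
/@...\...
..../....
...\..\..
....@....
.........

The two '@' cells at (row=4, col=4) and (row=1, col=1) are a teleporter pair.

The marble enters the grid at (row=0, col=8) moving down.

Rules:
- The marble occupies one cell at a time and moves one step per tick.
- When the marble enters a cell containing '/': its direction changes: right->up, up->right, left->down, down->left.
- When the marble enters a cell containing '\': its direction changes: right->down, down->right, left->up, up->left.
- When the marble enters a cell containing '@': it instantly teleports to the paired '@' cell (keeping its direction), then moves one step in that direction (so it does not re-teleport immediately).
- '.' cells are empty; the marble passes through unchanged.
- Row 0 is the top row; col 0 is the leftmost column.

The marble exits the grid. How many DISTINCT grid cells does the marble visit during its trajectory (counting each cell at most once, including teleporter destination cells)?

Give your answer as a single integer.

Answer: 6

Derivation:
Step 1: enter (0,8), '.' pass, move down to (1,8)
Step 2: enter (1,8), '.' pass, move down to (2,8)
Step 3: enter (2,8), '.' pass, move down to (3,8)
Step 4: enter (3,8), '.' pass, move down to (4,8)
Step 5: enter (4,8), '.' pass, move down to (5,8)
Step 6: enter (5,8), '.' pass, move down to (6,8)
Step 7: at (6,8) — EXIT via bottom edge, pos 8
Distinct cells visited: 6 (path length 6)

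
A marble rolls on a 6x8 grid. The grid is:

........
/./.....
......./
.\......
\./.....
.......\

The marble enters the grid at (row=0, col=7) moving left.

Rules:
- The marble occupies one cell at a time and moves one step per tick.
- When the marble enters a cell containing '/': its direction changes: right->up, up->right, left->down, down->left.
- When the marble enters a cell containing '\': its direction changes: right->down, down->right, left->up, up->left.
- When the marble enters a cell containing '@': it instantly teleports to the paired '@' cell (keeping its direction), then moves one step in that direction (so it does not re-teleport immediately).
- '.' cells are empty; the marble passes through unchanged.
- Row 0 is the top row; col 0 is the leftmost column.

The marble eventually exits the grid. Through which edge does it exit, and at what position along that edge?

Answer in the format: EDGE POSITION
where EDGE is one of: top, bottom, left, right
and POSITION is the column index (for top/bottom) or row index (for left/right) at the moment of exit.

Answer: left 0

Derivation:
Step 1: enter (0,7), '.' pass, move left to (0,6)
Step 2: enter (0,6), '.' pass, move left to (0,5)
Step 3: enter (0,5), '.' pass, move left to (0,4)
Step 4: enter (0,4), '.' pass, move left to (0,3)
Step 5: enter (0,3), '.' pass, move left to (0,2)
Step 6: enter (0,2), '.' pass, move left to (0,1)
Step 7: enter (0,1), '.' pass, move left to (0,0)
Step 8: enter (0,0), '.' pass, move left to (0,-1)
Step 9: at (0,-1) — EXIT via left edge, pos 0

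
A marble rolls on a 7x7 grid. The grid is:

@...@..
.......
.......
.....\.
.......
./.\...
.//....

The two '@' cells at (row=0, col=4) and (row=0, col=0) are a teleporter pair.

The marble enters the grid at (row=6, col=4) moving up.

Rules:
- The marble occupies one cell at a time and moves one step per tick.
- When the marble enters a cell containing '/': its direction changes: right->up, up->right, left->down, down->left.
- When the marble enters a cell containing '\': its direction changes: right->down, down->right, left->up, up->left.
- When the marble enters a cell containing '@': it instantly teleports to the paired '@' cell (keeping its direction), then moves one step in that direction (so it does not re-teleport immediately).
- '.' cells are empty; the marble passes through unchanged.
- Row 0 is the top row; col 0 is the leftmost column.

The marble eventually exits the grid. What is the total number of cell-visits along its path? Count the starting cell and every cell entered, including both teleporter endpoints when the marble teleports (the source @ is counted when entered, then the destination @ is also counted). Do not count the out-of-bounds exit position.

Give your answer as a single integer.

Answer: 8

Derivation:
Step 1: enter (6,4), '.' pass, move up to (5,4)
Step 2: enter (5,4), '.' pass, move up to (4,4)
Step 3: enter (4,4), '.' pass, move up to (3,4)
Step 4: enter (3,4), '.' pass, move up to (2,4)
Step 5: enter (2,4), '.' pass, move up to (1,4)
Step 6: enter (1,4), '.' pass, move up to (0,4)
Step 7: enter (0,4), '@' teleport (0,4)->(0,0), also enter (0,0), move up to (-1,0)
Step 8: at (-1,0) — EXIT via top edge, pos 0
Path length (cell visits): 8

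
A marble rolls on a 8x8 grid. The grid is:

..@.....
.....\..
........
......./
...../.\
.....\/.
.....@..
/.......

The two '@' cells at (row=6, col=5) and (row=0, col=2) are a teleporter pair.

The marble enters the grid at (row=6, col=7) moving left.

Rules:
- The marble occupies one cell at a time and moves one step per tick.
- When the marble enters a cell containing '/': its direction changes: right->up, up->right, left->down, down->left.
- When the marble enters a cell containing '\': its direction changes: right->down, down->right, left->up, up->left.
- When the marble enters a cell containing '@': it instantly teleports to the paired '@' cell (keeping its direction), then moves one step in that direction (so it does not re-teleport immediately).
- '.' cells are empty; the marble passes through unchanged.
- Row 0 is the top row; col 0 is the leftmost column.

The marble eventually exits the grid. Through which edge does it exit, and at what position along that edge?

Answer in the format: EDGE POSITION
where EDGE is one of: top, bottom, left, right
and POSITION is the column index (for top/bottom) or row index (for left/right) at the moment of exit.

Step 1: enter (6,7), '.' pass, move left to (6,6)
Step 2: enter (6,6), '.' pass, move left to (6,5)
Step 3: enter (6,5), '@' teleport (6,5)->(0,2), also enter (0,2), move left to (0,1)
Step 4: enter (0,1), '.' pass, move left to (0,0)
Step 5: enter (0,0), '.' pass, move left to (0,-1)
Step 6: at (0,-1) — EXIT via left edge, pos 0

Answer: left 0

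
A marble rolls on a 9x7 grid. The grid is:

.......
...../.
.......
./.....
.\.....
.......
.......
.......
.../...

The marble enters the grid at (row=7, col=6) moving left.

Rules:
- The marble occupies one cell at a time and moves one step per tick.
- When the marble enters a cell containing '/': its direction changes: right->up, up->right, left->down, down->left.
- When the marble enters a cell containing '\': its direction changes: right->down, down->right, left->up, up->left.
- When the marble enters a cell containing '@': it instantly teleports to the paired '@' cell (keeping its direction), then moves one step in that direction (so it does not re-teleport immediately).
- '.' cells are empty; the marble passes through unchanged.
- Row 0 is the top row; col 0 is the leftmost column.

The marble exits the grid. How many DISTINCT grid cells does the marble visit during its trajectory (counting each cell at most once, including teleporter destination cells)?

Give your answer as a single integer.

Answer: 7

Derivation:
Step 1: enter (7,6), '.' pass, move left to (7,5)
Step 2: enter (7,5), '.' pass, move left to (7,4)
Step 3: enter (7,4), '.' pass, move left to (7,3)
Step 4: enter (7,3), '.' pass, move left to (7,2)
Step 5: enter (7,2), '.' pass, move left to (7,1)
Step 6: enter (7,1), '.' pass, move left to (7,0)
Step 7: enter (7,0), '.' pass, move left to (7,-1)
Step 8: at (7,-1) — EXIT via left edge, pos 7
Distinct cells visited: 7 (path length 7)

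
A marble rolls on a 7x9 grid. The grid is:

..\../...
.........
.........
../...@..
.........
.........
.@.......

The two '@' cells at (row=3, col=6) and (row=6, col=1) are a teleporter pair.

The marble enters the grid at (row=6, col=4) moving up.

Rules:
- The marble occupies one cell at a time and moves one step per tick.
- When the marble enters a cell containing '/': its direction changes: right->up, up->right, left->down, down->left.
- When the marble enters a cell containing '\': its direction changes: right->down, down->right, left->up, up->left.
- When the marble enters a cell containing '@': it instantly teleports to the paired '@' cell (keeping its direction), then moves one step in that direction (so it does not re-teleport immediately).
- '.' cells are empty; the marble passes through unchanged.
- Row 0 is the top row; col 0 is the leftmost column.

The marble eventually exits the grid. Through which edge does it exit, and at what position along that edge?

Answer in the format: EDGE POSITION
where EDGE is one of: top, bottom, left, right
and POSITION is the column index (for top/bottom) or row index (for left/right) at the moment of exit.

Answer: top 4

Derivation:
Step 1: enter (6,4), '.' pass, move up to (5,4)
Step 2: enter (5,4), '.' pass, move up to (4,4)
Step 3: enter (4,4), '.' pass, move up to (3,4)
Step 4: enter (3,4), '.' pass, move up to (2,4)
Step 5: enter (2,4), '.' pass, move up to (1,4)
Step 6: enter (1,4), '.' pass, move up to (0,4)
Step 7: enter (0,4), '.' pass, move up to (-1,4)
Step 8: at (-1,4) — EXIT via top edge, pos 4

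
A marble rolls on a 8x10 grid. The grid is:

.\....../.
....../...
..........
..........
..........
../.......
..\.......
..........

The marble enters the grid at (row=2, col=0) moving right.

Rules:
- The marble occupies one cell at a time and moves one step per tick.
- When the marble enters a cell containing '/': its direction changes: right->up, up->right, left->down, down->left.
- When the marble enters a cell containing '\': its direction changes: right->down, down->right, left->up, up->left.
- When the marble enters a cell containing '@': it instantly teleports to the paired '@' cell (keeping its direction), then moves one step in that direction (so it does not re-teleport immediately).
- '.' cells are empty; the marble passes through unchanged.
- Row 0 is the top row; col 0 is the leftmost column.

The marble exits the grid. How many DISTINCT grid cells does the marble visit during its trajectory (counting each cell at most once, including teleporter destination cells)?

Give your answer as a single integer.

Step 1: enter (2,0), '.' pass, move right to (2,1)
Step 2: enter (2,1), '.' pass, move right to (2,2)
Step 3: enter (2,2), '.' pass, move right to (2,3)
Step 4: enter (2,3), '.' pass, move right to (2,4)
Step 5: enter (2,4), '.' pass, move right to (2,5)
Step 6: enter (2,5), '.' pass, move right to (2,6)
Step 7: enter (2,6), '.' pass, move right to (2,7)
Step 8: enter (2,7), '.' pass, move right to (2,8)
Step 9: enter (2,8), '.' pass, move right to (2,9)
Step 10: enter (2,9), '.' pass, move right to (2,10)
Step 11: at (2,10) — EXIT via right edge, pos 2
Distinct cells visited: 10 (path length 10)

Answer: 10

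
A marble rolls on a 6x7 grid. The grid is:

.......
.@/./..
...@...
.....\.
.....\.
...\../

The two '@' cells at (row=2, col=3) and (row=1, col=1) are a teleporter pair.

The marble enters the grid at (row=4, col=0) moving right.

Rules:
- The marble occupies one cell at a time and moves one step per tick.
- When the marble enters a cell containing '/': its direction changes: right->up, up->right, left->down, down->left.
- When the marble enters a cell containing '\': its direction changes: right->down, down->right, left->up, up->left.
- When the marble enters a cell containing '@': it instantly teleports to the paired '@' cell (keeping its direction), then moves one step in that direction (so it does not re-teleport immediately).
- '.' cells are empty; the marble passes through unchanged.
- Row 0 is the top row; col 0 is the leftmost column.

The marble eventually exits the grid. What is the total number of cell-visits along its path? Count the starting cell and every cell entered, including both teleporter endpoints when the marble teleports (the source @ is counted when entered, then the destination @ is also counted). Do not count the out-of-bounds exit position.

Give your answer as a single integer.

Answer: 7

Derivation:
Step 1: enter (4,0), '.' pass, move right to (4,1)
Step 2: enter (4,1), '.' pass, move right to (4,2)
Step 3: enter (4,2), '.' pass, move right to (4,3)
Step 4: enter (4,3), '.' pass, move right to (4,4)
Step 5: enter (4,4), '.' pass, move right to (4,5)
Step 6: enter (4,5), '\' deflects right->down, move down to (5,5)
Step 7: enter (5,5), '.' pass, move down to (6,5)
Step 8: at (6,5) — EXIT via bottom edge, pos 5
Path length (cell visits): 7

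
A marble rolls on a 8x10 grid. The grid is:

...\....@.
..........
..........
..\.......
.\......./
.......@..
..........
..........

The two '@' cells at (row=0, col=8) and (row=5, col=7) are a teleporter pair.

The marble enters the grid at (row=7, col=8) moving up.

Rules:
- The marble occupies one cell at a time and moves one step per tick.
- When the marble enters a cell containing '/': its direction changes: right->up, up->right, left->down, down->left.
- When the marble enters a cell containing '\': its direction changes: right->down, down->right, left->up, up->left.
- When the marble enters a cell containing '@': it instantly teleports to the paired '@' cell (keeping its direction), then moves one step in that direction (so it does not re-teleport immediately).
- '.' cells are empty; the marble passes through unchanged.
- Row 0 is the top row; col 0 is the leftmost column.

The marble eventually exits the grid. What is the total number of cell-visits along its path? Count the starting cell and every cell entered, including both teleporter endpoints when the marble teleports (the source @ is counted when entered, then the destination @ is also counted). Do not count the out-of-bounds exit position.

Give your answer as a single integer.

Answer: 14

Derivation:
Step 1: enter (7,8), '.' pass, move up to (6,8)
Step 2: enter (6,8), '.' pass, move up to (5,8)
Step 3: enter (5,8), '.' pass, move up to (4,8)
Step 4: enter (4,8), '.' pass, move up to (3,8)
Step 5: enter (3,8), '.' pass, move up to (2,8)
Step 6: enter (2,8), '.' pass, move up to (1,8)
Step 7: enter (1,8), '.' pass, move up to (0,8)
Step 8: enter (0,8), '@' teleport (0,8)->(5,7), also enter (5,7), move up to (4,7)
Step 9: enter (4,7), '.' pass, move up to (3,7)
Step 10: enter (3,7), '.' pass, move up to (2,7)
Step 11: enter (2,7), '.' pass, move up to (1,7)
Step 12: enter (1,7), '.' pass, move up to (0,7)
Step 13: enter (0,7), '.' pass, move up to (-1,7)
Step 14: at (-1,7) — EXIT via top edge, pos 7
Path length (cell visits): 14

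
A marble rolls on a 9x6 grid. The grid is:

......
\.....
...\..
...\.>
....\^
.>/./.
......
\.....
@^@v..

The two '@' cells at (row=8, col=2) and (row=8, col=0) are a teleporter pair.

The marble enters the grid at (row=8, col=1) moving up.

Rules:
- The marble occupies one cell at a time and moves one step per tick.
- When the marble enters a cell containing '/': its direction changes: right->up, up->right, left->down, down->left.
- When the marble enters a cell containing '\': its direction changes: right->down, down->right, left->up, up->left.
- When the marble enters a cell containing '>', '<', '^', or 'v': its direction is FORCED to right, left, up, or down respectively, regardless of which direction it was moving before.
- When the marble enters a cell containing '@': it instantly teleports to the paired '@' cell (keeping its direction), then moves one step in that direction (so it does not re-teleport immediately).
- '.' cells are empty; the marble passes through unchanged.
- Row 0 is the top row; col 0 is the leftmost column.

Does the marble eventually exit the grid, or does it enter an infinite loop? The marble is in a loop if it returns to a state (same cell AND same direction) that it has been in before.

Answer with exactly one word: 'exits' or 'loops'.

Step 1: enter (8,1), '^' forces up->up, move up to (7,1)
Step 2: enter (7,1), '.' pass, move up to (6,1)
Step 3: enter (6,1), '.' pass, move up to (5,1)
Step 4: enter (5,1), '>' forces up->right, move right to (5,2)
Step 5: enter (5,2), '/' deflects right->up, move up to (4,2)
Step 6: enter (4,2), '.' pass, move up to (3,2)
Step 7: enter (3,2), '.' pass, move up to (2,2)
Step 8: enter (2,2), '.' pass, move up to (1,2)
Step 9: enter (1,2), '.' pass, move up to (0,2)
Step 10: enter (0,2), '.' pass, move up to (-1,2)
Step 11: at (-1,2) — EXIT via top edge, pos 2

Answer: exits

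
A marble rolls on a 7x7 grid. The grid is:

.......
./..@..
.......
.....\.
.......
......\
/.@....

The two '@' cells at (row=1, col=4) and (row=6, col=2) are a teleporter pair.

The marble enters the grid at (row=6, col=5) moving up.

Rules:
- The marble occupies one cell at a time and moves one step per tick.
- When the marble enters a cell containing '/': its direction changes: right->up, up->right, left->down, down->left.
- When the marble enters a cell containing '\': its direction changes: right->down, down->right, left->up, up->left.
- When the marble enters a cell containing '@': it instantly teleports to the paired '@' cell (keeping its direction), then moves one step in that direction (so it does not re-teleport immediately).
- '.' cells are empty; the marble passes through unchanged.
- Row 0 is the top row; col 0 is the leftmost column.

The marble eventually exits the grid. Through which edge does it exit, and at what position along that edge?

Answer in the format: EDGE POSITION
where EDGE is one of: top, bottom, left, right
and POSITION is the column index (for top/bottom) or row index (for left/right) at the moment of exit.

Answer: left 3

Derivation:
Step 1: enter (6,5), '.' pass, move up to (5,5)
Step 2: enter (5,5), '.' pass, move up to (4,5)
Step 3: enter (4,5), '.' pass, move up to (3,5)
Step 4: enter (3,5), '\' deflects up->left, move left to (3,4)
Step 5: enter (3,4), '.' pass, move left to (3,3)
Step 6: enter (3,3), '.' pass, move left to (3,2)
Step 7: enter (3,2), '.' pass, move left to (3,1)
Step 8: enter (3,1), '.' pass, move left to (3,0)
Step 9: enter (3,0), '.' pass, move left to (3,-1)
Step 10: at (3,-1) — EXIT via left edge, pos 3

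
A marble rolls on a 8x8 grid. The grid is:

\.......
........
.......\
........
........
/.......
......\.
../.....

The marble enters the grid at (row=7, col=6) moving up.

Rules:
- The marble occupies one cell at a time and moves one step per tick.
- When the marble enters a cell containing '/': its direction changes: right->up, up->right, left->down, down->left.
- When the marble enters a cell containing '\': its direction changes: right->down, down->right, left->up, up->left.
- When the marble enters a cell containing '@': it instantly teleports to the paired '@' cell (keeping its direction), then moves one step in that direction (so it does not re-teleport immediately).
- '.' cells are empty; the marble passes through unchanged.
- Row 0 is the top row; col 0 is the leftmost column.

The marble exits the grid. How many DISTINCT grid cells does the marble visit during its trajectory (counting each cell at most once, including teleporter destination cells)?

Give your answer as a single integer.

Step 1: enter (7,6), '.' pass, move up to (6,6)
Step 2: enter (6,6), '\' deflects up->left, move left to (6,5)
Step 3: enter (6,5), '.' pass, move left to (6,4)
Step 4: enter (6,4), '.' pass, move left to (6,3)
Step 5: enter (6,3), '.' pass, move left to (6,2)
Step 6: enter (6,2), '.' pass, move left to (6,1)
Step 7: enter (6,1), '.' pass, move left to (6,0)
Step 8: enter (6,0), '.' pass, move left to (6,-1)
Step 9: at (6,-1) — EXIT via left edge, pos 6
Distinct cells visited: 8 (path length 8)

Answer: 8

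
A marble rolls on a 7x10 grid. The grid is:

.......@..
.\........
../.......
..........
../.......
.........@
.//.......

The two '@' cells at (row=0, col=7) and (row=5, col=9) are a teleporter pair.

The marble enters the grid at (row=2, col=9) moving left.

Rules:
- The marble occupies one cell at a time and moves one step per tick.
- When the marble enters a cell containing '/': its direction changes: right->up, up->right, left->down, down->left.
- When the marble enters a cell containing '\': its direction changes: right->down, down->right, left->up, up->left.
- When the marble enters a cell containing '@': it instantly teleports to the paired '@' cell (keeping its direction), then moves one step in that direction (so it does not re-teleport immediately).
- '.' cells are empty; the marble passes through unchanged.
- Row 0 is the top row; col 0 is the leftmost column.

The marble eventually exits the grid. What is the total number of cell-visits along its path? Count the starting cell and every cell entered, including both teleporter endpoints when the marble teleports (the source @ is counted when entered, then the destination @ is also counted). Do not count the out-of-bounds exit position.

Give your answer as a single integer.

Step 1: enter (2,9), '.' pass, move left to (2,8)
Step 2: enter (2,8), '.' pass, move left to (2,7)
Step 3: enter (2,7), '.' pass, move left to (2,6)
Step 4: enter (2,6), '.' pass, move left to (2,5)
Step 5: enter (2,5), '.' pass, move left to (2,4)
Step 6: enter (2,4), '.' pass, move left to (2,3)
Step 7: enter (2,3), '.' pass, move left to (2,2)
Step 8: enter (2,2), '/' deflects left->down, move down to (3,2)
Step 9: enter (3,2), '.' pass, move down to (4,2)
Step 10: enter (4,2), '/' deflects down->left, move left to (4,1)
Step 11: enter (4,1), '.' pass, move left to (4,0)
Step 12: enter (4,0), '.' pass, move left to (4,-1)
Step 13: at (4,-1) — EXIT via left edge, pos 4
Path length (cell visits): 12

Answer: 12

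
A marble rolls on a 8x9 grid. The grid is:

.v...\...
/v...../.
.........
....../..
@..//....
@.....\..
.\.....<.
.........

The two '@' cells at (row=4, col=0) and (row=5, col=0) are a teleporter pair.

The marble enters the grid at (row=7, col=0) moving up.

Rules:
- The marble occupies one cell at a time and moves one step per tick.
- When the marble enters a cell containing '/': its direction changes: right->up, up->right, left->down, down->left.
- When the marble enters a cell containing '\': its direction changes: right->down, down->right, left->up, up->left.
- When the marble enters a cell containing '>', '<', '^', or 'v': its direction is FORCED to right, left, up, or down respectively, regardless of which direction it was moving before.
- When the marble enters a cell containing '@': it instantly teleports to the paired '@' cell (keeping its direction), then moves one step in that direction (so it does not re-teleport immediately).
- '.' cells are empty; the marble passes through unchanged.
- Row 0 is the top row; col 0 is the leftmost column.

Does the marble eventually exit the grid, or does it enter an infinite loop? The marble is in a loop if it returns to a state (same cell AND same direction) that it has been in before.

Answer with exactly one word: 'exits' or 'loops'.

Step 1: enter (7,0), '.' pass, move up to (6,0)
Step 2: enter (6,0), '.' pass, move up to (5,0)
Step 3: enter (5,0), '@' teleport (5,0)->(4,0), also enter (4,0), move up to (3,0)
Step 4: enter (3,0), '.' pass, move up to (2,0)
Step 5: enter (2,0), '.' pass, move up to (1,0)
Step 6: enter (1,0), '/' deflects up->right, move right to (1,1)
Step 7: enter (1,1), 'v' forces right->down, move down to (2,1)
Step 8: enter (2,1), '.' pass, move down to (3,1)
Step 9: enter (3,1), '.' pass, move down to (4,1)
Step 10: enter (4,1), '.' pass, move down to (5,1)
Step 11: enter (5,1), '.' pass, move down to (6,1)
Step 12: enter (6,1), '\' deflects down->right, move right to (6,2)
Step 13: enter (6,2), '.' pass, move right to (6,3)
Step 14: enter (6,3), '.' pass, move right to (6,4)
Step 15: enter (6,4), '.' pass, move right to (6,5)
Step 16: enter (6,5), '.' pass, move right to (6,6)
Step 17: enter (6,6), '.' pass, move right to (6,7)
Step 18: enter (6,7), '<' forces right->left, move left to (6,6)
Step 19: enter (6,6), '.' pass, move left to (6,5)
Step 20: enter (6,5), '.' pass, move left to (6,4)
Step 21: enter (6,4), '.' pass, move left to (6,3)
Step 22: enter (6,3), '.' pass, move left to (6,2)
Step 23: enter (6,2), '.' pass, move left to (6,1)
Step 24: enter (6,1), '\' deflects left->up, move up to (5,1)
Step 25: enter (5,1), '.' pass, move up to (4,1)
Step 26: enter (4,1), '.' pass, move up to (3,1)
Step 27: enter (3,1), '.' pass, move up to (2,1)
Step 28: enter (2,1), '.' pass, move up to (1,1)
Step 29: enter (1,1), 'v' forces up->down, move down to (2,1)
Step 30: at (2,1) dir=down — LOOP DETECTED (seen before)

Answer: loops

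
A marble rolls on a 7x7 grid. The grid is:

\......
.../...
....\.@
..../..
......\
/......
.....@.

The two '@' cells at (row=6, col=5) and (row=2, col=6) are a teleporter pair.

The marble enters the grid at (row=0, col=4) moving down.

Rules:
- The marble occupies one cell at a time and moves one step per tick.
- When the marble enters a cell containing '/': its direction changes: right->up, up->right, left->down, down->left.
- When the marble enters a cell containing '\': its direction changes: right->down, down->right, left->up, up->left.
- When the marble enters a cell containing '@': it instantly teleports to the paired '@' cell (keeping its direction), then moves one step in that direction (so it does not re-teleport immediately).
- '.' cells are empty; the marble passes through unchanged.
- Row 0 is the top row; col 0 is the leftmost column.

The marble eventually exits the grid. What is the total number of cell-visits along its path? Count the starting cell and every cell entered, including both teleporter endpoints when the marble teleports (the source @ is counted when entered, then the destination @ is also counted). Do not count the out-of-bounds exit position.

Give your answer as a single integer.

Answer: 7

Derivation:
Step 1: enter (0,4), '.' pass, move down to (1,4)
Step 2: enter (1,4), '.' pass, move down to (2,4)
Step 3: enter (2,4), '\' deflects down->right, move right to (2,5)
Step 4: enter (2,5), '.' pass, move right to (2,6)
Step 5: enter (2,6), '@' teleport (2,6)->(6,5), also enter (6,5), move right to (6,6)
Step 6: enter (6,6), '.' pass, move right to (6,7)
Step 7: at (6,7) — EXIT via right edge, pos 6
Path length (cell visits): 7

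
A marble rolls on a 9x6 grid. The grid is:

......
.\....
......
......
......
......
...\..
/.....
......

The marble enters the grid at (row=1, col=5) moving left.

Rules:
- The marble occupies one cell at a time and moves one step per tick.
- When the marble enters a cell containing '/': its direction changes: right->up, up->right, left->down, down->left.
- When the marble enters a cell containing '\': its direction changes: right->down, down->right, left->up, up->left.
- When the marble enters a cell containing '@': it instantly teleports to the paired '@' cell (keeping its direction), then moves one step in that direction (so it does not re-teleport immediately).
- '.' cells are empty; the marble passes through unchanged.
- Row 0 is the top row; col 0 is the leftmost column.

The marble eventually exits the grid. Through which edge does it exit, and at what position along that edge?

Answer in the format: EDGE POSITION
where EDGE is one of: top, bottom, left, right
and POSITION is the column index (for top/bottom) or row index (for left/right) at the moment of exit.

Answer: top 1

Derivation:
Step 1: enter (1,5), '.' pass, move left to (1,4)
Step 2: enter (1,4), '.' pass, move left to (1,3)
Step 3: enter (1,3), '.' pass, move left to (1,2)
Step 4: enter (1,2), '.' pass, move left to (1,1)
Step 5: enter (1,1), '\' deflects left->up, move up to (0,1)
Step 6: enter (0,1), '.' pass, move up to (-1,1)
Step 7: at (-1,1) — EXIT via top edge, pos 1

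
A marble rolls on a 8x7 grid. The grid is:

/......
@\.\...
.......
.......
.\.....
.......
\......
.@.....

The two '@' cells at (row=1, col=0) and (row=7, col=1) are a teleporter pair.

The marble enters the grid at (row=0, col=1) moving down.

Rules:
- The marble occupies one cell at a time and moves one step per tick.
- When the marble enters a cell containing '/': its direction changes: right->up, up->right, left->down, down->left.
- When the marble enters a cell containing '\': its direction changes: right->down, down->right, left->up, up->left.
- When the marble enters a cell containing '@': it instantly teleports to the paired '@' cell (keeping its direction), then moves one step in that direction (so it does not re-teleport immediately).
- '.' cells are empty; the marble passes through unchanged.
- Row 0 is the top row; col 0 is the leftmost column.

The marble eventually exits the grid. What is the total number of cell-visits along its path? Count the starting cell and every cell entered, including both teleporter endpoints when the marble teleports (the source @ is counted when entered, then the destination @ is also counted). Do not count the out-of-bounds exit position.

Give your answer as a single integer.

Step 1: enter (0,1), '.' pass, move down to (1,1)
Step 2: enter (1,1), '\' deflects down->right, move right to (1,2)
Step 3: enter (1,2), '.' pass, move right to (1,3)
Step 4: enter (1,3), '\' deflects right->down, move down to (2,3)
Step 5: enter (2,3), '.' pass, move down to (3,3)
Step 6: enter (3,3), '.' pass, move down to (4,3)
Step 7: enter (4,3), '.' pass, move down to (5,3)
Step 8: enter (5,3), '.' pass, move down to (6,3)
Step 9: enter (6,3), '.' pass, move down to (7,3)
Step 10: enter (7,3), '.' pass, move down to (8,3)
Step 11: at (8,3) — EXIT via bottom edge, pos 3
Path length (cell visits): 10

Answer: 10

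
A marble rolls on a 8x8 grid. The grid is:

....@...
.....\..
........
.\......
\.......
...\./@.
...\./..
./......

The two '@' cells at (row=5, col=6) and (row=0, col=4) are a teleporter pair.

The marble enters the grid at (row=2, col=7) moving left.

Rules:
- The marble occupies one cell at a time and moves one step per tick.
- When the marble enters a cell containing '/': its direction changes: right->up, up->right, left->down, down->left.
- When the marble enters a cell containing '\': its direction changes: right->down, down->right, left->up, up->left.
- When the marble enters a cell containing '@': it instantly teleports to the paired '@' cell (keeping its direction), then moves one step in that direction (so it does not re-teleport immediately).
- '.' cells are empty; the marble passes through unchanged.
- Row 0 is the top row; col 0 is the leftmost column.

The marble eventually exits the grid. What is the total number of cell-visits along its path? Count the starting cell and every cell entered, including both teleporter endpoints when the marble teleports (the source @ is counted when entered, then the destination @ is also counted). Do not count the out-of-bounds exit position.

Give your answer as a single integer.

Step 1: enter (2,7), '.' pass, move left to (2,6)
Step 2: enter (2,6), '.' pass, move left to (2,5)
Step 3: enter (2,5), '.' pass, move left to (2,4)
Step 4: enter (2,4), '.' pass, move left to (2,3)
Step 5: enter (2,3), '.' pass, move left to (2,2)
Step 6: enter (2,2), '.' pass, move left to (2,1)
Step 7: enter (2,1), '.' pass, move left to (2,0)
Step 8: enter (2,0), '.' pass, move left to (2,-1)
Step 9: at (2,-1) — EXIT via left edge, pos 2
Path length (cell visits): 8

Answer: 8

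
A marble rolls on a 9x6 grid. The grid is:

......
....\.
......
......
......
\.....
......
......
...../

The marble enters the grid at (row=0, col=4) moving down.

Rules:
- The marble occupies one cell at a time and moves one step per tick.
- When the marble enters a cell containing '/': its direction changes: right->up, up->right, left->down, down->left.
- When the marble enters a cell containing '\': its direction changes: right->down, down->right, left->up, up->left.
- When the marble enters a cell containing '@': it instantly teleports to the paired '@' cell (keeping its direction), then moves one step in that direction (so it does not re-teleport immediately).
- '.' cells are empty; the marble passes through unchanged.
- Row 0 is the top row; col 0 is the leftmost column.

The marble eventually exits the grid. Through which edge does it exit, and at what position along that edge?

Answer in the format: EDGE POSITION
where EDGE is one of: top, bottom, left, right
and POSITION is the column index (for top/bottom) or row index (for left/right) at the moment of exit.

Step 1: enter (0,4), '.' pass, move down to (1,4)
Step 2: enter (1,4), '\' deflects down->right, move right to (1,5)
Step 3: enter (1,5), '.' pass, move right to (1,6)
Step 4: at (1,6) — EXIT via right edge, pos 1

Answer: right 1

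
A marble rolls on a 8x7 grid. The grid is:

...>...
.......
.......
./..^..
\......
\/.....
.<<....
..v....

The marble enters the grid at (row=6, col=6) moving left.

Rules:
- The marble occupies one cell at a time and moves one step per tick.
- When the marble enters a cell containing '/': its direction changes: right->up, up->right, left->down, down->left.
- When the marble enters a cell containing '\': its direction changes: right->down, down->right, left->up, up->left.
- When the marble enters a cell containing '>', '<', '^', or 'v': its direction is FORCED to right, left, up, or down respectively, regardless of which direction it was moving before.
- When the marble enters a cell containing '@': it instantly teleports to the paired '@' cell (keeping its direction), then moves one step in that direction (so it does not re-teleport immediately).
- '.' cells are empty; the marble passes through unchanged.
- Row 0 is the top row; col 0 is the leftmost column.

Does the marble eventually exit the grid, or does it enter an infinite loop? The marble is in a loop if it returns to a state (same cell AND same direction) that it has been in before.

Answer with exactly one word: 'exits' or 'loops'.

Step 1: enter (6,6), '.' pass, move left to (6,5)
Step 2: enter (6,5), '.' pass, move left to (6,4)
Step 3: enter (6,4), '.' pass, move left to (6,3)
Step 4: enter (6,3), '.' pass, move left to (6,2)
Step 5: enter (6,2), '<' forces left->left, move left to (6,1)
Step 6: enter (6,1), '<' forces left->left, move left to (6,0)
Step 7: enter (6,0), '.' pass, move left to (6,-1)
Step 8: at (6,-1) — EXIT via left edge, pos 6

Answer: exits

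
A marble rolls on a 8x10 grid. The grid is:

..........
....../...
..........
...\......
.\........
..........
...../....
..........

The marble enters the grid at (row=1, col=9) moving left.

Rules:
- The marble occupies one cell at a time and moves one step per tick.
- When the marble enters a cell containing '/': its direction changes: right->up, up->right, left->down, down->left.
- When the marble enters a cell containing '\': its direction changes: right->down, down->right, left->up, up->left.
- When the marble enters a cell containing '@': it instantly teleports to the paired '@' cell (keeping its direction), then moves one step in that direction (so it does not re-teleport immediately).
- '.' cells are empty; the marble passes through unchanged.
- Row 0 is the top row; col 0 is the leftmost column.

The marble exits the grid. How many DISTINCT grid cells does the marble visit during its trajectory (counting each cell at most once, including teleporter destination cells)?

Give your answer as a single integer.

Answer: 10

Derivation:
Step 1: enter (1,9), '.' pass, move left to (1,8)
Step 2: enter (1,8), '.' pass, move left to (1,7)
Step 3: enter (1,7), '.' pass, move left to (1,6)
Step 4: enter (1,6), '/' deflects left->down, move down to (2,6)
Step 5: enter (2,6), '.' pass, move down to (3,6)
Step 6: enter (3,6), '.' pass, move down to (4,6)
Step 7: enter (4,6), '.' pass, move down to (5,6)
Step 8: enter (5,6), '.' pass, move down to (6,6)
Step 9: enter (6,6), '.' pass, move down to (7,6)
Step 10: enter (7,6), '.' pass, move down to (8,6)
Step 11: at (8,6) — EXIT via bottom edge, pos 6
Distinct cells visited: 10 (path length 10)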